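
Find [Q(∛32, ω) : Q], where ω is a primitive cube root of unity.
[Q(∛32, ω) : Q] = 6

[Q(∛32):Q] = 3 (min poly x^3 - 32, irreducible since 32 is not a perfect cube). [Q(ω):Q] = 2 (min poly x^2 + x + 1). Since Q(∛32) ⊂ R and ω ∉ R, we have ω ∉ Q(∛32), so x^2 + x + 1 remains irreducible over Q(∛32) and [Q(∛32, ω) : Q(∛32)] = 2. By the tower law, [Q(∛32, ω) : Q] = 3 · 2 = 6. (In fact Q(∛32, ω) is the splitting field of x^3 - 32 over Q.)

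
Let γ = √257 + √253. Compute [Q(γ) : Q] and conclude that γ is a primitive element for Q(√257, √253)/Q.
[Q(γ) : Q] = 4 (equivalently, Q(γ) = Q(√257, √253))

Obviously Q(γ) ⊆ Q(√257, √253), and [Q(√257, √253):Q] = 4 (since 257, 253 are distinct squarefree integers > 1 with 65021 not a perfect square). To show equality we compute the minimal polynomial of γ. From γ = √257 + √253: γ^2 = 257 + 2√(65021) + 253 = 510 + 2√(65021), so γ^2 - 510 = 2√(65021); squaring, (γ^2 - 510)^2 = 4·65021, i.e. γ^4 - 1020γ^2 + 260100 - 260084 = 0, i.e. γ^4 - 1020γ^2 + 16 = 0. So γ is a root of x^4 - 1020x^2 + 16. This polynomial is irreducible over Q: it has no rational root (each ±√257 ± √253 is irrational), and any factorization into two quadratics over Q would force √(65021) ∈ Q (pairing opposite roots) or √257, √253 ∈ Q (other pairings), all impossible. Hence [Q(γ):Q] = 4 = [Q(√257, √253):Q], so Q(γ) = Q(√257, √253).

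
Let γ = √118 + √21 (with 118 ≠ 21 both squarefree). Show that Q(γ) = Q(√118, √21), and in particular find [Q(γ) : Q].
[Q(γ) : Q] = 4 (equivalently, Q(γ) = Q(√118, √21))

Obviously Q(γ) ⊆ Q(√118, √21), and [Q(√118, √21):Q] = 4 (since 118, 21 are distinct squarefree integers > 1 with 2478 not a perfect square). To show equality we compute the minimal polynomial of γ. From γ = √118 + √21: γ^2 = 118 + 2√(2478) + 21 = 139 + 2√(2478), so γ^2 - 139 = 2√(2478); squaring, (γ^2 - 139)^2 = 4·2478, i.e. γ^4 - 278γ^2 + 19321 - 9912 = 0, i.e. γ^4 - 278γ^2 + 9409 = 0. So γ is a root of x^4 - 278x^2 + 9409. This polynomial is irreducible over Q: it has no rational root (each ±√118 ± √21 is irrational), and any factorization into two quadratics over Q would force √(2478) ∈ Q (pairing opposite roots) or √118, √21 ∈ Q (other pairings), all impossible. Hence [Q(γ):Q] = 4 = [Q(√118, √21):Q], so Q(γ) = Q(√118, √21).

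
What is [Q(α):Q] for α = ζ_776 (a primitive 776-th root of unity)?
[Q(α):Q] = 384

The minimal polynomial of ζ_776 over Q is the 776-th cyclotomic polynomial Φ_776(x), which is irreducible over Q and has degree φ(776) = 384. Hence [Q(α):Q] = φ(776) = 384.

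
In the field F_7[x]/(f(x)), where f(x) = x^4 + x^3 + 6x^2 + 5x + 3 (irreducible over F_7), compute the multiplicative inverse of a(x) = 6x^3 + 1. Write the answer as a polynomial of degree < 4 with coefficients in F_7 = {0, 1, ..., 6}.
a(x)^(-1) ≡ 5x^3 + 3x^2 + x + 5 (mod f(x))

Since f is irreducible over F_7, F_7[x]/(f) is a field and a(x) ≠ 0 has an inverse. Apply the extended Euclidean algorithm to f(x) and a(x) in F_7[x]: f(x) = (6x + 6)·a(x) + (6x^2 + 6x + 4);  a(x) = (x + 6)·(6x^2 + 6x + 4) + (2x + 5);  (6x^2 + 6x + 4) = (3x + 6)·(2x + 5) + (2). The last nonzero remainder is the constant 2 = gcd(f, a) in F_7. Back-substituting through the division chain expresses 2 = s(x)·a(x) + t(x)·f(x) with s(x) ≡ 3x^3 + 6x^2 + 2x + 3 (mod f), so (3x^3 + 6x^2 + 2x + 3)·a(x) ≡ 2 (mod f). Multiplying by 2^(-1) ≡ 4 in F_7 gives a(x)^(-1) ≡ 4·(3x^3 + 6x^2 + 2x + 3) ≡ 5x^3 + 3x^2 + x + 5 (mod f). Check: (6x^3 + 1)·(5x^3 + 3x^2 + x + 5) = 2x^6 + 4x^5 + 6x^4 + 3x^2 + x + 5 ≡ 1 (mod x^4 + x^3 + 6x^2 + 5x + 3).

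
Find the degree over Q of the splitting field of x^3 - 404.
[K : Q] = 6

The roots of x^3 - 404 are ∛404, ω∛404, ω^2∛404 where ω = e^(2πi/3) is a primitive cube root of unity, so K = Q(∛404, ω). Now [Q(∛404):Q] = 3 (since 404 is not a perfect cube, x^3 - 404 is irreducible) and [Q(ω):Q] = 2. Both 2 and 3 divide [K:Q], and [K:Q] ≤ 3·2 = 6, so [K:Q] = 6. (Equivalently: Q(∛404) ⊂ R but ω ∉ R, so [K : Q(∛404)] = 2.)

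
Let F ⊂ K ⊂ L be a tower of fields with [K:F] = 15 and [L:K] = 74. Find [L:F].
[L:F] = 1110

The tower law says that for any tower of field extensions F ⊂ K ⊂ L with finite degrees, [L:F] = [L:K] · [K:F]. Here this gives [L:F] = 74 · 15 = 1110.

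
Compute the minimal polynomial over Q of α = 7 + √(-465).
m_α(x) = x^2 - 14x + 514

From α - 7 = √(-465), squaring gives (α - 7)^2 = -465, i.e. α^2 - 14α + 49 = -465, so α^2 - 14α + 514 = 0. The discriminant of x^2 - 14x + 514 is (-14)^2 - 4·(514) = 196 - 2056 = -1860, and 4·(-465) is not a perfect square in Q since -465 is squarefree and ≠ 1. Hence x^2 - 14x + 514 is irreducible over Q and is the minimal polynomial of α.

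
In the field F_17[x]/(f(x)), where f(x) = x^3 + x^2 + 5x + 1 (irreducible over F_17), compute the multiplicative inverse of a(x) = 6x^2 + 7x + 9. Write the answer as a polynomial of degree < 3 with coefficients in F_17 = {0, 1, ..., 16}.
a(x)^(-1) ≡ 11x^2 + 6x + 11 (mod f(x))

Since f is irreducible over F_17, F_17[x]/(f) is a field and a(x) ≠ 0 has an inverse. Apply the extended Euclidean algorithm to f(x) and a(x) in F_17[x]: f(x) = (3x + 8)·a(x) + (7x + 14);  a(x) = (13x + 9)·(7x + 14) + (2). The last nonzero remainder is the constant 2 = gcd(f, a) in F_17. Back-substituting through the division chain expresses 2 = s(x)·a(x) + t(x)·f(x) with s(x) ≡ 5x^2 + 12x + 5 (mod f), so (5x^2 + 12x + 5)·a(x) ≡ 2 (mod f). Multiplying by 2^(-1) ≡ 9 in F_17 gives a(x)^(-1) ≡ 9·(5x^2 + 12x + 5) ≡ 11x^2 + 6x + 11 (mod f). Check: (6x^2 + 7x + 9)·(11x^2 + 6x + 11) = 15x^4 + 11x^3 + 3x^2 + 12x + 14 ≡ 1 (mod x^3 + x^2 + 5x + 1).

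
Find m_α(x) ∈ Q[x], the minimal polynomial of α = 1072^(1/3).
m_α(x) = x^3 - 1072

α satisfies α^3 = 1072, so x^3 - 1072 annihilates α. By the rational root test, a rational root p/q (in lowest terms) of x^3 - 1072 would satisfy p^3 = 1072 q^3, forcing q = 1 and p^3 = 1072; but 1072 is not a perfect cube, contradiction. A monic cubic over Q with no rational root is irreducible (any nontrivial factorization would include a linear factor). Hence x^3 - 1072 is the minimal polynomial of α, and in particular [Q(α):Q] = 3.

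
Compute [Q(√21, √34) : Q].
[Q(√21, √34) : Q] = 4

[Q(√21):Q] = 2 (min poly x^2 - 21, irreducible since 21 is squarefree > 1). For the top step, suppose √34 ∈ Q(√21), say √34 = c + d√21 with c, d ∈ Q. Squaring: 34 = c^2 + 21d^2 + 2cd√21. Since √21 ∉ Q this forces 2cd = 0. If d = 0 then √34 = c ∈ Q, contradicting 34 squarefree > 1. If c = 0 then 34 = 21d^2, so 21·34 = (21d)^2 is a perfect square in Q — but 21·34 = 714 is not a perfect square (since 21 and 34 are distinct squarefree integers). Contradiction. Hence √34 ∉ Q(√21), so x^2 - 34 stays irreducible over Q(√21) and [Q(√21, √34) : Q(√21)] = 2. By the tower law, [Q(√21, √34) : Q] = 2 · 2 = 4.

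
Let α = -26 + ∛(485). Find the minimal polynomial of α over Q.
m_α(x) = x^3 + 78x^2 + 2028x + 17091

Set β = α + 26 = ∛(485), so β^3 = 485. Then (α + 26)^3 - 485 = 0, i.e. α is a root of g(x) = (x + 26)^3 - 485 = x^3 + 78x^2 + 2028x + 17091. Since g(x) = h(x + 26) where h(x) = x^3 - 485, and h is irreducible over Q (because 485 is not a perfect cube, so h has no rational root, and a monic cubic with no rational root is irreducible), g is also irreducible (irreducibility is preserved under the substitution x → x + 26). Hence m_α(x) = x^3 + 78x^2 + 2028x + 17091.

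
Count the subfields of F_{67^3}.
F_{67^3} has 2 subfields

The subfields of F_{p^n} are exactly the fields F_{p^d} for d | n (each is the fixed field of the unique index-d subgroup of Gal(F_{p^n}/F_p) ≅ Z/nZ). The divisors of n = 3 are {1, 3}, giving 2 subfields: F_{67^1}, F_{67^3}.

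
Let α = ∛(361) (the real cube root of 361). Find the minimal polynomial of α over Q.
m_α(x) = x^3 - 361

α satisfies α^3 = 361, so x^3 - 361 annihilates α. By the rational root test, a rational root p/q (in lowest terms) of x^3 - 361 would satisfy p^3 = 361 q^3, forcing q = 1 and p^3 = 361; but 361 is not a perfect cube, contradiction. A monic cubic over Q with no rational root is irreducible (any nontrivial factorization would include a linear factor). Hence x^3 - 361 is the minimal polynomial of α, and in particular [Q(α):Q] = 3.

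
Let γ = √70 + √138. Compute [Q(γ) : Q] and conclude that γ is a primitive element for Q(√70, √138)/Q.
[Q(γ) : Q] = 4 (equivalently, Q(γ) = Q(√70, √138))

Obviously Q(γ) ⊆ Q(√70, √138), and [Q(√70, √138):Q] = 4 (since 70, 138 are distinct squarefree integers > 1 with 9660 not a perfect square). To show equality we compute the minimal polynomial of γ. From γ = √70 + √138: γ^2 = 70 + 2√(9660) + 138 = 208 + 2√(9660), so γ^2 - 208 = 2√(9660); squaring, (γ^2 - 208)^2 = 4·9660, i.e. γ^4 - 416γ^2 + 43264 - 38640 = 0, i.e. γ^4 - 416γ^2 + 4624 = 0. So γ is a root of x^4 - 416x^2 + 4624. This polynomial is irreducible over Q: it has no rational root (each ±√70 ± √138 is irrational), and any factorization into two quadratics over Q would force √(9660) ∈ Q (pairing opposite roots) or √70, √138 ∈ Q (other pairings), all impossible. Hence [Q(γ):Q] = 4 = [Q(√70, √138):Q], so Q(γ) = Q(√70, √138).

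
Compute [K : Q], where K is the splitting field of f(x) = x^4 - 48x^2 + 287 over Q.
[K : Q] = 4

Solving the quadratic in x^2: x^2 = (48 ± √(48^2 - 4·287))/2 = (48 ± √1156)/2 = (48 ± 34)/2, giving x^2 = 7 or x^2 = 41. So f(x) = (x^2 - 7)(x^2 - 41) and the roots of f are ±√7, ±√41. Hence the splitting field is K = Q(√7, √41). Since 7 and 41 are distinct squarefree integers > 1, their product 287 is not a perfect square, so √41 ∉ Q(√7). By the tower law [K:Q] = [Q(√7,√41):Q(√7)] · [Q(√7):Q] = 2 · 2 = 4.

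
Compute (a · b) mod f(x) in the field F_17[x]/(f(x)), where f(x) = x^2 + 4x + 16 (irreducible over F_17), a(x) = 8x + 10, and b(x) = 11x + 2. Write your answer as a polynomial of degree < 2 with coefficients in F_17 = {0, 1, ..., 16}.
a · b ≡ 12x + 6 (mod f(x))

Multiply in F_17[x]: a(x)·b(x) = (8x + 10)·(11x + 2) = 3x^2 + 7x + 3. This has degree ≥ 2, so divide by f(x) over F_17: 3x^2 + 7x + 3 = (3)·(x^2 + 4x + 16) + (12x + 6). Hence a·b ≡ 12x + 6 (mod f). (F_17[x]/(f) is a field with 17^2 = 289 elements since f is irreducible of degree 2.)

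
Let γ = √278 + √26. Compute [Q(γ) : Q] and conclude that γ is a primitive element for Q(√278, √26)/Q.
[Q(γ) : Q] = 4 (equivalently, Q(γ) = Q(√278, √26))

Obviously Q(γ) ⊆ Q(√278, √26), and [Q(√278, √26):Q] = 4 (since 278, 26 are distinct squarefree integers > 1 with 7228 not a perfect square). To show equality we compute the minimal polynomial of γ. From γ = √278 + √26: γ^2 = 278 + 2√(7228) + 26 = 304 + 2√(7228), so γ^2 - 304 = 2√(7228); squaring, (γ^2 - 304)^2 = 4·7228, i.e. γ^4 - 608γ^2 + 92416 - 28912 = 0, i.e. γ^4 - 608γ^2 + 63504 = 0. So γ is a root of x^4 - 608x^2 + 63504. This polynomial is irreducible over Q: it has no rational root (each ±√278 ± √26 is irrational), and any factorization into two quadratics over Q would force √(7228) ∈ Q (pairing opposite roots) or √278, √26 ∈ Q (other pairings), all impossible. Hence [Q(γ):Q] = 4 = [Q(√278, √26):Q], so Q(γ) = Q(√278, √26).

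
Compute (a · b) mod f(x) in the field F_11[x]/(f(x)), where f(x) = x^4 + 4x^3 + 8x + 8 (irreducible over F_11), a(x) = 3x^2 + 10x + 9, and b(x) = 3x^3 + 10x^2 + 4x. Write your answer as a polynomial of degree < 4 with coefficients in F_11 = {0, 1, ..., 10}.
a · b ≡ 10x^3 + 3x^2 + 3x + 6 (mod f(x))

Multiply in F_11[x]: a(x)·b(x) = (3x^2 + 10x + 9)·(3x^3 + 10x^2 + 4x) = 9x^5 + 5x^4 + 7x^3 + 9x^2 + 3x. This has degree ≥ 4, so divide by f(x) over F_11: 9x^5 + 5x^4 + 7x^3 + 9x^2 + 3x = (9x + 2)·(x^4 + 4x^3 + 8x + 8) + (10x^3 + 3x^2 + 3x + 6). Hence a·b ≡ 10x^3 + 3x^2 + 3x + 6 (mod f). (F_11[x]/(f) is a field with 11^4 = 14641 elements since f is irreducible of degree 4.)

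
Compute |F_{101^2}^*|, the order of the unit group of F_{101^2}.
|F_{101^2}^*| = 10200

F_{101^2} has 101^2 = 10201 elements; its multiplicative group consists of all nonzero elements, so |F_{101^2}^*| = 10201 - 1 = 10200. (It is cyclic since any finite subgroup of the multiplicative group of a field is cyclic.)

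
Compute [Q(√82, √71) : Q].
[Q(√82, √71) : Q] = 4

[Q(√82):Q] = 2 (min poly x^2 - 82, irreducible since 82 is squarefree > 1). For the top step, suppose √71 ∈ Q(√82), say √71 = c + d√82 with c, d ∈ Q. Squaring: 71 = c^2 + 82d^2 + 2cd√82. Since √82 ∉ Q this forces 2cd = 0. If d = 0 then √71 = c ∈ Q, contradicting 71 squarefree > 1. If c = 0 then 71 = 82d^2, so 82·71 = (82d)^2 is a perfect square in Q — but 82·71 = 5822 is not a perfect square (since 82 and 71 are distinct squarefree integers). Contradiction. Hence √71 ∉ Q(√82), so x^2 - 71 stays irreducible over Q(√82) and [Q(√82, √71) : Q(√82)] = 2. By the tower law, [Q(√82, √71) : Q] = 2 · 2 = 4.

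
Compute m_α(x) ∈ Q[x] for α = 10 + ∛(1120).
m_α(x) = x^3 - 30x^2 + 300x - 2120

Set β = α - 10 = ∛(1120), so β^3 = 1120. Then (α - 10)^3 - 1120 = 0, i.e. α is a root of g(x) = (x - 10)^3 - 1120 = x^3 - 30x^2 + 300x - 2120. Since g(x) = h(x - 10) where h(x) = x^3 - 1120, and h is irreducible over Q (because 1120 is not a perfect cube, so h has no rational root, and a monic cubic with no rational root is irreducible), g is also irreducible (irreducibility is preserved under the substitution x → x - 10). Hence m_α(x) = x^3 - 30x^2 + 300x - 2120.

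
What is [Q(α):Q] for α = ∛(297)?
[Q(α):Q] = 3

The minimal polynomial of α is x^3 - 297, irreducible over Q since 297 is not a perfect cube (so x^3 - 297 has no rational root). Hence [Q(α):Q] = deg(m_α) = 3.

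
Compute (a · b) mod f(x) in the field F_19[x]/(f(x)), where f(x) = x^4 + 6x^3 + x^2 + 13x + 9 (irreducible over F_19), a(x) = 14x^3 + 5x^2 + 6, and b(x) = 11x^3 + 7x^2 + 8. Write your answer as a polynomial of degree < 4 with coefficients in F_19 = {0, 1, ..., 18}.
a · b ≡ 6x^3 + 13x^2 + 9x + 12 (mod f(x))

Multiply in F_19[x]: a(x)·b(x) = (14x^3 + 5x^2 + 6)·(11x^3 + 7x^2 + 8) = 2x^6 + x^5 + 16x^4 + 7x^3 + 6x^2 + 10. This has degree ≥ 4, so divide by f(x) over F_19: 2x^6 + x^5 + 16x^4 + 7x^3 + 6x^2 + 10 = (2x^2 + 8x + 4)·(x^4 + 6x^3 + x^2 + 13x + 9) + (6x^3 + 13x^2 + 9x + 12). Hence a·b ≡ 6x^3 + 13x^2 + 9x + 12 (mod f). (F_19[x]/(f) is a field with 19^4 = 130321 elements since f is irreducible of degree 4.)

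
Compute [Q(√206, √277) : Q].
[Q(√206, √277) : Q] = 4

[Q(√206):Q] = 2 (min poly x^2 - 206, irreducible since 206 is squarefree > 1). For the top step, suppose √277 ∈ Q(√206), say √277 = c + d√206 with c, d ∈ Q. Squaring: 277 = c^2 + 206d^2 + 2cd√206. Since √206 ∉ Q this forces 2cd = 0. If d = 0 then √277 = c ∈ Q, contradicting 277 squarefree > 1. If c = 0 then 277 = 206d^2, so 206·277 = (206d)^2 is a perfect square in Q — but 206·277 = 57062 is not a perfect square (since 206 and 277 are distinct squarefree integers). Contradiction. Hence √277 ∉ Q(√206), so x^2 - 277 stays irreducible over Q(√206) and [Q(√206, √277) : Q(√206)] = 2. By the tower law, [Q(√206, √277) : Q] = 2 · 2 = 4.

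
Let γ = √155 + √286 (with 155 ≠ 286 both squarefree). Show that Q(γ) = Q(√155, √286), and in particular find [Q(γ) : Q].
[Q(γ) : Q] = 4 (equivalently, Q(γ) = Q(√155, √286))

Obviously Q(γ) ⊆ Q(√155, √286), and [Q(√155, √286):Q] = 4 (since 155, 286 are distinct squarefree integers > 1 with 44330 not a perfect square). To show equality we compute the minimal polynomial of γ. From γ = √155 + √286: γ^2 = 155 + 2√(44330) + 286 = 441 + 2√(44330), so γ^2 - 441 = 2√(44330); squaring, (γ^2 - 441)^2 = 4·44330, i.e. γ^4 - 882γ^2 + 194481 - 177320 = 0, i.e. γ^4 - 882γ^2 + 17161 = 0. So γ is a root of x^4 - 882x^2 + 17161. This polynomial is irreducible over Q: it has no rational root (each ±√155 ± √286 is irrational), and any factorization into two quadratics over Q would force √(44330) ∈ Q (pairing opposite roots) or √155, √286 ∈ Q (other pairings), all impossible. Hence [Q(γ):Q] = 4 = [Q(√155, √286):Q], so Q(γ) = Q(√155, √286).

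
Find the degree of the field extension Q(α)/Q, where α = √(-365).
[Q(α):Q] = 2

[Q(α):Q] equals the degree of the minimal polynomial of α. Here α^2 = -365 and x^2 + 365 is irreducible (d = -365 is squarefree, ≠ 1, hence not a square), so deg(m_α) = 2. Thus [Q(α):Q] = 2.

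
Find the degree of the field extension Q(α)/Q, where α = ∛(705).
[Q(α):Q] = 3

The minimal polynomial of α is x^3 - 705, irreducible over Q since 705 is not a perfect cube (so x^3 - 705 has no rational root). Hence [Q(α):Q] = deg(m_α) = 3.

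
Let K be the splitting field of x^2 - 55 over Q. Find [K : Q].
[K : Q] = 2

f(x) = x^2 - 55 factors as (x - √55)(x + √55). The splitting field is K = Q(√55). Since 55 is squarefree and > 1, it is not a perfect square, so x^2 - 55 is irreducible over Q and [Q(√55) : Q] = 2. Hence [K : Q] = 2.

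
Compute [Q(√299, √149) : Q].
[Q(√299, √149) : Q] = 4

[Q(√299):Q] = 2 (min poly x^2 - 299, irreducible since 299 is squarefree > 1). For the top step, suppose √149 ∈ Q(√299), say √149 = c + d√299 with c, d ∈ Q. Squaring: 149 = c^2 + 299d^2 + 2cd√299. Since √299 ∉ Q this forces 2cd = 0. If d = 0 then √149 = c ∈ Q, contradicting 149 squarefree > 1. If c = 0 then 149 = 299d^2, so 299·149 = (299d)^2 is a perfect square in Q — but 299·149 = 44551 is not a perfect square (since 299 and 149 are distinct squarefree integers). Contradiction. Hence √149 ∉ Q(√299), so x^2 - 149 stays irreducible over Q(√299) and [Q(√299, √149) : Q(√299)] = 2. By the tower law, [Q(√299, √149) : Q] = 2 · 2 = 4.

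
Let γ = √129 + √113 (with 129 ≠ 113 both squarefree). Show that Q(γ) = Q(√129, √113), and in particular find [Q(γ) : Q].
[Q(γ) : Q] = 4 (equivalently, Q(γ) = Q(√129, √113))

Obviously Q(γ) ⊆ Q(√129, √113), and [Q(√129, √113):Q] = 4 (since 129, 113 are distinct squarefree integers > 1 with 14577 not a perfect square). To show equality we compute the minimal polynomial of γ. From γ = √129 + √113: γ^2 = 129 + 2√(14577) + 113 = 242 + 2√(14577), so γ^2 - 242 = 2√(14577); squaring, (γ^2 - 242)^2 = 4·14577, i.e. γ^4 - 484γ^2 + 58564 - 58308 = 0, i.e. γ^4 - 484γ^2 + 256 = 0. So γ is a root of x^4 - 484x^2 + 256. This polynomial is irreducible over Q: it has no rational root (each ±√129 ± √113 is irrational), and any factorization into two quadratics over Q would force √(14577) ∈ Q (pairing opposite roots) or √129, √113 ∈ Q (other pairings), all impossible. Hence [Q(γ):Q] = 4 = [Q(√129, √113):Q], so Q(γ) = Q(√129, √113).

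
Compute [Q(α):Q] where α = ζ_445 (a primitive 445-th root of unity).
[Q(α):Q] = 352

The minimal polynomial of ζ_445 over Q is the 445-th cyclotomic polynomial Φ_445(x), which is irreducible over Q and has degree φ(445) = 352. Hence [Q(α):Q] = φ(445) = 352.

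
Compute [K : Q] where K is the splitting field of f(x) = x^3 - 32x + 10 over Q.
[K : Q] = 6

By the rational root test, any rational root of the monic integer polynomial f(x) = x^3 - 32x + 10 must be an integer dividing the constant term 10, i.e. one of ±{1, 2, 5, 10}. Evaluating: f(1) = -21, f(-1) = 41, f(2) = -46, f(-2) = 66, f(5) = -25, f(-5) = 45, f(10) = 690, f(-10) = -670; none is 0, so f has no rational root and is therefore irreducible over Q (a cubic with no linear factor over a field is irreducible). For an irreducible cubic, the Galois group is A_3 or S_3 according as the discriminant disc(f) = -4a^3 - 27b^2 = -4·(-32)^3 - 27·(10)^2 = 128372 is or is not a square in Q. Here disc(f) = 128372 is not a perfect square in Q, so the Galois group of f over Q is not contained in A_3 and must be all of S_3. The splitting field has degree |S_3| = 6 over Q, so [K : Q] = 6.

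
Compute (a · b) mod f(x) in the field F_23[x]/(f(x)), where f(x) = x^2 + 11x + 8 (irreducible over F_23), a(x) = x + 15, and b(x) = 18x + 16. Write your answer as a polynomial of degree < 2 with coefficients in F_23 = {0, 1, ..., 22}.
a · b ≡ 19x + 4 (mod f(x))

Multiply in F_23[x]: a(x)·b(x) = (x + 15)·(18x + 16) = 18x^2 + 10x + 10. This has degree ≥ 2, so divide by f(x) over F_23: 18x^2 + 10x + 10 = (18)·(x^2 + 11x + 8) + (19x + 4). Hence a·b ≡ 19x + 4 (mod f). (F_23[x]/(f) is a field with 23^2 = 529 elements since f is irreducible of degree 2.)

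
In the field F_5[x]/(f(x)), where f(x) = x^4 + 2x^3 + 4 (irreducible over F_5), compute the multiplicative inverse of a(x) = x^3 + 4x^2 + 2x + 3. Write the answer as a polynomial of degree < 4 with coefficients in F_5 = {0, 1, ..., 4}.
a(x)^(-1) ≡ 3x^3 + 4x + 1 (mod f(x))

Since f is irreducible over F_5, F_5[x]/(f) is a field and a(x) ≠ 0 has an inverse. Apply the extended Euclidean algorithm to f(x) and a(x) in F_5[x]: f(x) = (x + 3)·a(x) + (x^2 + x);  a(x) = (x + 3)·(x^2 + x) + (4x + 3);  (x^2 + x) = (4x + 1)·(4x + 3) + (2). The last nonzero remainder is the constant 2 = gcd(f, a) in F_5. Back-substituting through the division chain expresses 2 = s(x)·a(x) + t(x)·f(x) with s(x) ≡ x^3 + 3x + 2 (mod f), so (x^3 + 3x + 2)·a(x) ≡ 2 (mod f). Multiplying by 2^(-1) ≡ 3 in F_5 gives a(x)^(-1) ≡ 3·(x^3 + 3x + 2) ≡ 3x^3 + 4x + 1 (mod f). Check: (x^3 + 4x^2 + 2x + 3)·(3x^3 + 4x + 1) = 3x^6 + 2x^5 + x^3 + 2x^2 + 4x + 3 ≡ 1 (mod x^4 + 2x^3 + 4).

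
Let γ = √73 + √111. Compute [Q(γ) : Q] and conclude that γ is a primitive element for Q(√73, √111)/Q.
[Q(γ) : Q] = 4 (equivalently, Q(γ) = Q(√73, √111))

Obviously Q(γ) ⊆ Q(√73, √111), and [Q(√73, √111):Q] = 4 (since 73, 111 are distinct squarefree integers > 1 with 8103 not a perfect square). To show equality we compute the minimal polynomial of γ. From γ = √73 + √111: γ^2 = 73 + 2√(8103) + 111 = 184 + 2√(8103), so γ^2 - 184 = 2√(8103); squaring, (γ^2 - 184)^2 = 4·8103, i.e. γ^4 - 368γ^2 + 33856 - 32412 = 0, i.e. γ^4 - 368γ^2 + 1444 = 0. So γ is a root of x^4 - 368x^2 + 1444. This polynomial is irreducible over Q: it has no rational root (each ±√73 ± √111 is irrational), and any factorization into two quadratics over Q would force √(8103) ∈ Q (pairing opposite roots) or √73, √111 ∈ Q (other pairings), all impossible. Hence [Q(γ):Q] = 4 = [Q(√73, √111):Q], so Q(γ) = Q(√73, √111).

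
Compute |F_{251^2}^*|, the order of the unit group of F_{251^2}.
|F_{251^2}^*| = 63000

F_{251^2} has 251^2 = 63001 elements; its multiplicative group consists of all nonzero elements, so |F_{251^2}^*| = 63001 - 1 = 63000. (It is cyclic since any finite subgroup of the multiplicative group of a field is cyclic.)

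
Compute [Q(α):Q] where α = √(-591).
[Q(α):Q] = 2

[Q(α):Q] equals the degree of the minimal polynomial of α. Here α^2 = -591 and x^2 + 591 is irreducible (d = -591 is squarefree, ≠ 1, hence not a square), so deg(m_α) = 2. Thus [Q(α):Q] = 2.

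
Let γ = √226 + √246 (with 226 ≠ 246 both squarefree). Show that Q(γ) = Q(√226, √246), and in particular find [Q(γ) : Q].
[Q(γ) : Q] = 4 (equivalently, Q(γ) = Q(√226, √246))

Obviously Q(γ) ⊆ Q(√226, √246), and [Q(√226, √246):Q] = 4 (since 226, 246 are distinct squarefree integers > 1 with 55596 not a perfect square). To show equality we compute the minimal polynomial of γ. From γ = √226 + √246: γ^2 = 226 + 2√(55596) + 246 = 472 + 2√(55596), so γ^2 - 472 = 2√(55596); squaring, (γ^2 - 472)^2 = 4·55596, i.e. γ^4 - 944γ^2 + 222784 - 222384 = 0, i.e. γ^4 - 944γ^2 + 400 = 0. So γ is a root of x^4 - 944x^2 + 400. This polynomial is irreducible over Q: it has no rational root (each ±√226 ± √246 is irrational), and any factorization into two quadratics over Q would force √(55596) ∈ Q (pairing opposite roots) or √226, √246 ∈ Q (other pairings), all impossible. Hence [Q(γ):Q] = 4 = [Q(√226, √246):Q], so Q(γ) = Q(√226, √246).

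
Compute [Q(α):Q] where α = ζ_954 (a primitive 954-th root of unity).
[Q(α):Q] = 312

The minimal polynomial of ζ_954 over Q is the 954-th cyclotomic polynomial Φ_954(x), which is irreducible over Q and has degree φ(954) = 312. Hence [Q(α):Q] = φ(954) = 312.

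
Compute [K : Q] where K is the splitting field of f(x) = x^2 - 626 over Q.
[K : Q] = 2

f(x) = x^2 - 626 factors as (x - √626)(x + √626). The splitting field is K = Q(√626). Since 626 is squarefree and > 1, it is not a perfect square, so x^2 - 626 is irreducible over Q and [Q(√626) : Q] = 2. Hence [K : Q] = 2.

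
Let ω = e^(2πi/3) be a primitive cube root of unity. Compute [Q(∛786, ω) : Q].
[Q(∛786, ω) : Q] = 6

[Q(∛786):Q] = 3 (min poly x^3 - 786, irreducible since 786 is not a perfect cube). [Q(ω):Q] = 2 (min poly x^2 + x + 1). Since Q(∛786) ⊂ R and ω ∉ R, we have ω ∉ Q(∛786), so x^2 + x + 1 remains irreducible over Q(∛786) and [Q(∛786, ω) : Q(∛786)] = 2. By the tower law, [Q(∛786, ω) : Q] = 3 · 2 = 6. (In fact Q(∛786, ω) is the splitting field of x^3 - 786 over Q.)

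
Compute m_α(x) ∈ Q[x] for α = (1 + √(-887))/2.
m_α(x) = x^2 - x + 222

From 2α - 1 = √(-887), squaring gives (2α - 1)^2 = -887, i.e. 4α^2 - 4α + 1 = -887, so α^2 - α + (1 + 887)/4 = 0. Since -887 ≡ 1 (mod 4), (1 + 887)/4 = 222 ∈ Z. The polynomial x^2 - x + 222 has discriminant 1 - 4·(222) = -887, which is not a perfect square in Q (d = -887 is squarefree and ≠ 1), so x^2 - x + 222 is irreducible over Q. It is the minimal polynomial of α.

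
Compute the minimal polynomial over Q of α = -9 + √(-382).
m_α(x) = x^2 + 18x + 463

From α + 9 = √(-382), squaring gives (α + 9)^2 = -382, i.e. α^2 + 18α + 81 = -382, so α^2 + 18α + 463 = 0. The discriminant of x^2 + 18x + 463 is (18)^2 - 4·(463) = 324 - 1852 = -1528, and 4·(-382) is not a perfect square in Q since -382 is squarefree and ≠ 1. Hence x^2 + 18x + 463 is irreducible over Q and is the minimal polynomial of α.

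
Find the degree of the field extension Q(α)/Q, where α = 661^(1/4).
[Q(α):Q] = 4

α is a root of x^4 - 661. By Eisenstein's criterion at the prime p = 661 (which divides the constant term 661 but p^2 = 436921 does not, since 661 is squarefree), x^4 - 661 is irreducible over Q. Hence [Q(α):Q] = 4.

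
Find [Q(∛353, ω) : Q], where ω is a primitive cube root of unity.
[Q(∛353, ω) : Q] = 6

[Q(∛353):Q] = 3 (min poly x^3 - 353, irreducible since 353 is not a perfect cube). [Q(ω):Q] = 2 (min poly x^2 + x + 1). Since Q(∛353) ⊂ R and ω ∉ R, we have ω ∉ Q(∛353), so x^2 + x + 1 remains irreducible over Q(∛353) and [Q(∛353, ω) : Q(∛353)] = 2. By the tower law, [Q(∛353, ω) : Q] = 3 · 2 = 6. (In fact Q(∛353, ω) is the splitting field of x^3 - 353 over Q.)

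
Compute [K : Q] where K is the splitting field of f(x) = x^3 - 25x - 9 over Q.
[K : Q] = 6

By the rational root test, any rational root of the monic integer polynomial f(x) = x^3 - 25x - 9 must be an integer dividing the constant term -9, i.e. one of ±{1, 3, 9}. Evaluating: f(1) = -33, f(-1) = 15, f(3) = -57, f(-3) = 39, f(9) = 495, f(-9) = -513; none is 0, so f has no rational root and is therefore irreducible over Q (a cubic with no linear factor over a field is irreducible). For an irreducible cubic, the Galois group is A_3 or S_3 according as the discriminant disc(f) = -4a^3 - 27b^2 = -4·(-25)^3 - 27·(-9)^2 = 60313 is or is not a square in Q. Here disc(f) = 60313 is not a perfect square in Q, so the Galois group of f over Q is not contained in A_3 and must be all of S_3. The splitting field has degree |S_3| = 6 over Q, so [K : Q] = 6.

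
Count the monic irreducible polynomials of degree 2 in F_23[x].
There are 253 monic irreducible polynomials of degree 2 over F_23

Each element of F_{23^2} that lies in no proper subfield is a root of exactly one monic irreducible of degree 2 over F_23, and each such polynomial has 2 distinct roots in F_{23^2}. By Möbius inversion the count is N_23(2) = (1/2) Σ_{d|2} μ(2/d) · 23^d = (1/2)(μ(2)·23^1 + μ(1)·23^2) = 506/2 = 253.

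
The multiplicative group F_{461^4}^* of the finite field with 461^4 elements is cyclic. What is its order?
|F_{461^4}^*| = 45165175440

F_{461^4} has 461^4 = 45165175441 elements; its multiplicative group consists of all nonzero elements, so |F_{461^4}^*| = 45165175441 - 1 = 45165175440. (It is cyclic since any finite subgroup of the multiplicative group of a field is cyclic.)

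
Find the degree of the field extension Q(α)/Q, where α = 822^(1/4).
[Q(α):Q] = 4

α is a root of x^4 - 822. By Eisenstein's criterion at the prime p = 2 (which divides the constant term 822 but p^2 = 4 does not, since 822 is squarefree), x^4 - 822 is irreducible over Q. Hence [Q(α):Q] = 4.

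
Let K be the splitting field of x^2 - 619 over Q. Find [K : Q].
[K : Q] = 2

f(x) = x^2 - 619 factors as (x - √619)(x + √619). The splitting field is K = Q(√619). Since 619 is squarefree and > 1, it is not a perfect square, so x^2 - 619 is irreducible over Q and [Q(√619) : Q] = 2. Hence [K : Q] = 2.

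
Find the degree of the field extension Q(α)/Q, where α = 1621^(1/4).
[Q(α):Q] = 4

α is a root of x^4 - 1621. By Eisenstein's criterion at the prime p = 1621 (which divides the constant term 1621 but p^2 = 2627641 does not, since 1621 is squarefree), x^4 - 1621 is irreducible over Q. Hence [Q(α):Q] = 4.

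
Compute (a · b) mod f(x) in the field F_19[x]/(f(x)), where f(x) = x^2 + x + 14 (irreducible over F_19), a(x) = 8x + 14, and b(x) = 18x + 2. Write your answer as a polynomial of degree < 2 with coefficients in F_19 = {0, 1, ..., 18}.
a · b ≡ 10x + 7 (mod f(x))

Multiply in F_19[x]: a(x)·b(x) = (8x + 14)·(18x + 2) = 11x^2 + 2x + 9. This has degree ≥ 2, so divide by f(x) over F_19: 11x^2 + 2x + 9 = (11)·(x^2 + x + 14) + (10x + 7). Hence a·b ≡ 10x + 7 (mod f). (F_19[x]/(f) is a field with 19^2 = 361 elements since f is irreducible of degree 2.)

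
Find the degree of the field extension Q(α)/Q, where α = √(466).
[Q(α):Q] = 2

[Q(α):Q] equals the degree of the minimal polynomial of α. Here α^2 = 466 and x^2 - 466 is irreducible (d = 466 is squarefree, ≠ 1, hence not a square), so deg(m_α) = 2. Thus [Q(α):Q] = 2.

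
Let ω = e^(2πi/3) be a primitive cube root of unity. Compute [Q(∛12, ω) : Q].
[Q(∛12, ω) : Q] = 6

[Q(∛12):Q] = 3 (min poly x^3 - 12, irreducible since 12 is not a perfect cube). [Q(ω):Q] = 2 (min poly x^2 + x + 1). Since Q(∛12) ⊂ R and ω ∉ R, we have ω ∉ Q(∛12), so x^2 + x + 1 remains irreducible over Q(∛12) and [Q(∛12, ω) : Q(∛12)] = 2. By the tower law, [Q(∛12, ω) : Q] = 3 · 2 = 6. (In fact Q(∛12, ω) is the splitting field of x^3 - 12 over Q.)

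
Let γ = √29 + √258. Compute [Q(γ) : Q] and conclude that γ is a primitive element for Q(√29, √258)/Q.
[Q(γ) : Q] = 4 (equivalently, Q(γ) = Q(√29, √258))

Obviously Q(γ) ⊆ Q(√29, √258), and [Q(√29, √258):Q] = 4 (since 29, 258 are distinct squarefree integers > 1 with 7482 not a perfect square). To show equality we compute the minimal polynomial of γ. From γ = √29 + √258: γ^2 = 29 + 2√(7482) + 258 = 287 + 2√(7482), so γ^2 - 287 = 2√(7482); squaring, (γ^2 - 287)^2 = 4·7482, i.e. γ^4 - 574γ^2 + 82369 - 29928 = 0, i.e. γ^4 - 574γ^2 + 52441 = 0. So γ is a root of x^4 - 574x^2 + 52441. This polynomial is irreducible over Q: it has no rational root (each ±√29 ± √258 is irrational), and any factorization into two quadratics over Q would force √(7482) ∈ Q (pairing opposite roots) or √29, √258 ∈ Q (other pairings), all impossible. Hence [Q(γ):Q] = 4 = [Q(√29, √258):Q], so Q(γ) = Q(√29, √258).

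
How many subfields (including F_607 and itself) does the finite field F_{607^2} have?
F_{607^2} has 2 subfields

The subfields of F_{p^n} are exactly the fields F_{p^d} for d | n (each is the fixed field of the unique index-d subgroup of Gal(F_{p^n}/F_p) ≅ Z/nZ). The divisors of n = 2 are {1, 2}, giving 2 subfields: F_{607^1}, F_{607^2}.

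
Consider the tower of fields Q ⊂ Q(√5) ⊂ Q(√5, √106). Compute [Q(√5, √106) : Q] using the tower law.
[Q(√5, √106) : Q] = 4

[Q(√5):Q] = 2 (min poly x^2 - 5, irreducible since 5 is squarefree > 1). For the top step, suppose √106 ∈ Q(√5), say √106 = c + d√5 with c, d ∈ Q. Squaring: 106 = c^2 + 5d^2 + 2cd√5. Since √5 ∉ Q this forces 2cd = 0. If d = 0 then √106 = c ∈ Q, contradicting 106 squarefree > 1. If c = 0 then 106 = 5d^2, so 5·106 = (5d)^2 is a perfect square in Q — but 5·106 = 530 is not a perfect square (since 5 and 106 are distinct squarefree integers). Contradiction. Hence √106 ∉ Q(√5), so x^2 - 106 stays irreducible over Q(√5) and [Q(√5, √106) : Q(√5)] = 2. By the tower law, [Q(√5, √106) : Q] = 2 · 2 = 4.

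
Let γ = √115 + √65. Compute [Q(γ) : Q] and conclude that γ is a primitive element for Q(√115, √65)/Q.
[Q(γ) : Q] = 4 (equivalently, Q(γ) = Q(√115, √65))

Obviously Q(γ) ⊆ Q(√115, √65), and [Q(√115, √65):Q] = 4 (since 115, 65 are distinct squarefree integers > 1 with 7475 not a perfect square). To show equality we compute the minimal polynomial of γ. From γ = √115 + √65: γ^2 = 115 + 2√(7475) + 65 = 180 + 2√(7475), so γ^2 - 180 = 2√(7475); squaring, (γ^2 - 180)^2 = 4·7475, i.e. γ^4 - 360γ^2 + 32400 - 29900 = 0, i.e. γ^4 - 360γ^2 + 2500 = 0. So γ is a root of x^4 - 360x^2 + 2500. This polynomial is irreducible over Q: it has no rational root (each ±√115 ± √65 is irrational), and any factorization into two quadratics over Q would force √(7475) ∈ Q (pairing opposite roots) or √115, √65 ∈ Q (other pairings), all impossible. Hence [Q(γ):Q] = 4 = [Q(√115, √65):Q], so Q(γ) = Q(√115, √65).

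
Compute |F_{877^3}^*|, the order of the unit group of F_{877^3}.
|F_{877^3}^*| = 674526132

F_{877^3} has 877^3 = 674526133 elements; its multiplicative group consists of all nonzero elements, so |F_{877^3}^*| = 674526133 - 1 = 674526132. (It is cyclic since any finite subgroup of the multiplicative group of a field is cyclic.)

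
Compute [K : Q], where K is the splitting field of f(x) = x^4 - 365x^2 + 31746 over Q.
[K : Q] = 4

Solving the quadratic in x^2: x^2 = (365 ± √(365^2 - 4·31746))/2 = (365 ± √6241)/2 = (365 ± 79)/2, giving x^2 = 222 or x^2 = 143. So f(x) = (x^2 - 222)(x^2 - 143) and the roots of f are ±√222, ±√143. Hence the splitting field is K = Q(√222, √143). Since 222 and 143 are distinct squarefree integers > 1, their product 31746 is not a perfect square, so √143 ∉ Q(√222). By the tower law [K:Q] = [Q(√222,√143):Q(√222)] · [Q(√222):Q] = 2 · 2 = 4.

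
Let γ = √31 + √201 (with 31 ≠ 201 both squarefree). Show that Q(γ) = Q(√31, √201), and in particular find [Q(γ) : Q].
[Q(γ) : Q] = 4 (equivalently, Q(γ) = Q(√31, √201))

Obviously Q(γ) ⊆ Q(√31, √201), and [Q(√31, √201):Q] = 4 (since 31, 201 are distinct squarefree integers > 1 with 6231 not a perfect square). To show equality we compute the minimal polynomial of γ. From γ = √31 + √201: γ^2 = 31 + 2√(6231) + 201 = 232 + 2√(6231), so γ^2 - 232 = 2√(6231); squaring, (γ^2 - 232)^2 = 4·6231, i.e. γ^4 - 464γ^2 + 53824 - 24924 = 0, i.e. γ^4 - 464γ^2 + 28900 = 0. So γ is a root of x^4 - 464x^2 + 28900. This polynomial is irreducible over Q: it has no rational root (each ±√31 ± √201 is irrational), and any factorization into two quadratics over Q would force √(6231) ∈ Q (pairing opposite roots) or √31, √201 ∈ Q (other pairings), all impossible. Hence [Q(γ):Q] = 4 = [Q(√31, √201):Q], so Q(γ) = Q(√31, √201).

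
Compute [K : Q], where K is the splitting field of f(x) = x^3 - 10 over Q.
[K : Q] = 6

The roots of x^3 - 10 are ∛10, ω∛10, ω^2∛10 where ω = e^(2πi/3) is a primitive cube root of unity, so K = Q(∛10, ω). Now [Q(∛10):Q] = 3 (since 10 is not a perfect cube, x^3 - 10 is irreducible) and [Q(ω):Q] = 2. Both 2 and 3 divide [K:Q], and [K:Q] ≤ 3·2 = 6, so [K:Q] = 6. (Equivalently: Q(∛10) ⊂ R but ω ∉ R, so [K : Q(∛10)] = 2.)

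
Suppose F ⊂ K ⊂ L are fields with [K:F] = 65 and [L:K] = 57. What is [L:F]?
[L:F] = 3705

The tower law says that for any tower of field extensions F ⊂ K ⊂ L with finite degrees, [L:F] = [L:K] · [K:F]. Here this gives [L:F] = 57 · 65 = 3705.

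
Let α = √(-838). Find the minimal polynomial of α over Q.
m_α(x) = x^2 + 838

α satisfies α^2 + 838 = 0, so x^2 + 838 annihilates α. Since d = -838 is squarefree and ≠ 1, it is not a perfect square in Q, so x^2 + 838 has no rational root and is therefore irreducible over Q (a degree-2 polynomial over a field is irreducible iff it has no root). Hence m_α(x) = x^2 + 838.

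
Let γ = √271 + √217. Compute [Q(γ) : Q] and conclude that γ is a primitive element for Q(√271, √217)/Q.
[Q(γ) : Q] = 4 (equivalently, Q(γ) = Q(√271, √217))

Obviously Q(γ) ⊆ Q(√271, √217), and [Q(√271, √217):Q] = 4 (since 271, 217 are distinct squarefree integers > 1 with 58807 not a perfect square). To show equality we compute the minimal polynomial of γ. From γ = √271 + √217: γ^2 = 271 + 2√(58807) + 217 = 488 + 2√(58807), so γ^2 - 488 = 2√(58807); squaring, (γ^2 - 488)^2 = 4·58807, i.e. γ^4 - 976γ^2 + 238144 - 235228 = 0, i.e. γ^4 - 976γ^2 + 2916 = 0. So γ is a root of x^4 - 976x^2 + 2916. This polynomial is irreducible over Q: it has no rational root (each ±√271 ± √217 is irrational), and any factorization into two quadratics over Q would force √(58807) ∈ Q (pairing opposite roots) or √271, √217 ∈ Q (other pairings), all impossible. Hence [Q(γ):Q] = 4 = [Q(√271, √217):Q], so Q(γ) = Q(√271, √217).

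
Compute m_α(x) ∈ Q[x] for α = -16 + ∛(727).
m_α(x) = x^3 + 48x^2 + 768x + 3369

Set β = α + 16 = ∛(727), so β^3 = 727. Then (α + 16)^3 - 727 = 0, i.e. α is a root of g(x) = (x + 16)^3 - 727 = x^3 + 48x^2 + 768x + 3369. Since g(x) = h(x + 16) where h(x) = x^3 - 727, and h is irreducible over Q (because 727 is not a perfect cube, so h has no rational root, and a monic cubic with no rational root is irreducible), g is also irreducible (irreducibility is preserved under the substitution x → x + 16). Hence m_α(x) = x^3 + 48x^2 + 768x + 3369.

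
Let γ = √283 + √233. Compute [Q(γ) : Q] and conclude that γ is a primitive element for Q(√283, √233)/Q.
[Q(γ) : Q] = 4 (equivalently, Q(γ) = Q(√283, √233))

Obviously Q(γ) ⊆ Q(√283, √233), and [Q(√283, √233):Q] = 4 (since 283, 233 are distinct squarefree integers > 1 with 65939 not a perfect square). To show equality we compute the minimal polynomial of γ. From γ = √283 + √233: γ^2 = 283 + 2√(65939) + 233 = 516 + 2√(65939), so γ^2 - 516 = 2√(65939); squaring, (γ^2 - 516)^2 = 4·65939, i.e. γ^4 - 1032γ^2 + 266256 - 263756 = 0, i.e. γ^4 - 1032γ^2 + 2500 = 0. So γ is a root of x^4 - 1032x^2 + 2500. This polynomial is irreducible over Q: it has no rational root (each ±√283 ± √233 is irrational), and any factorization into two quadratics over Q would force √(65939) ∈ Q (pairing opposite roots) or √283, √233 ∈ Q (other pairings), all impossible. Hence [Q(γ):Q] = 4 = [Q(√283, √233):Q], so Q(γ) = Q(√283, √233).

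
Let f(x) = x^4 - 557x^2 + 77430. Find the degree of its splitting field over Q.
[K : Q] = 4

Solving the quadratic in x^2: x^2 = (557 ± √(557^2 - 4·77430))/2 = (557 ± √529)/2 = (557 ± 23)/2, giving x^2 = 290 or x^2 = 267. So f(x) = (x^2 - 290)(x^2 - 267) and the roots of f are ±√290, ±√267. Hence the splitting field is K = Q(√290, √267). Since 290 and 267 are distinct squarefree integers > 1, their product 77430 is not a perfect square, so √267 ∉ Q(√290). By the tower law [K:Q] = [Q(√290,√267):Q(√290)] · [Q(√290):Q] = 2 · 2 = 4.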